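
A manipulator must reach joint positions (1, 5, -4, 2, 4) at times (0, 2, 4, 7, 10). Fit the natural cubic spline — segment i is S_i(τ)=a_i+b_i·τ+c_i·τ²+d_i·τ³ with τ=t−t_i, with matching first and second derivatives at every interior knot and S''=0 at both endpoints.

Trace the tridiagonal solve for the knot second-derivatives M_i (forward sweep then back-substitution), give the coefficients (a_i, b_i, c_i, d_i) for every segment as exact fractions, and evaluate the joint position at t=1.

Δ: Δ0=2, Δ1=-9/2, Δ2=2, Δ3=2/3
row 1: diag=8, rhs=-39; c'=1/4, d'=-39/8
row 2: denom=10−2·1/4=19/2; d'=(39−2·-39/8)/(19/2)=195/38
row 3: denom=12−3·6/19=210/19; d'=(-8−3·195/38)/(210/19)=-127/60
back: M3=-127/60
back: M2=195/38−6/19·-127/60=29/5
back: M1=-39/8−1/4·29/5=-253/40
M: M0=0, M1=-253/40, M2=29/5, M3=-127/60, M4=0
seg 0: a=1, c=M0/2=0, d=(M1−M0)/(6·2)=-253/480, b=Δ0−h0·(2M0+M1)/6=493/120
seg 1: a=5, c=M1/2=-253/80, d=(M2−M1)/(6·2)=97/96, b=Δ1−h1·(2M1+M2)/6=-133/60
seg 2: a=-4, c=M2/2=29/10, d=(M3−M2)/(6·3)=-95/216, b=Δ2−h2·(2M2+M3)/6=-329/120
seg 3: a=2, c=M3/2=-127/120, d=(M4−M3)/(6·3)=127/1080, b=Δ3−h3·(2M3+M4)/6=167/60
t_q=1 → seg 0, τ=1; S=1+493/120·τ+0·τ²+-253/480·τ³=733/160

  seg 0: a=1 b=493/120 c=0 d=-253/480
  seg 1: a=5 b=-133/60 c=-253/80 d=97/96
  seg 2: a=-4 b=-329/120 c=29/10 d=-95/216
  seg 3: a=2 b=167/60 c=-127/120 d=127/1080
S(1) = 733/160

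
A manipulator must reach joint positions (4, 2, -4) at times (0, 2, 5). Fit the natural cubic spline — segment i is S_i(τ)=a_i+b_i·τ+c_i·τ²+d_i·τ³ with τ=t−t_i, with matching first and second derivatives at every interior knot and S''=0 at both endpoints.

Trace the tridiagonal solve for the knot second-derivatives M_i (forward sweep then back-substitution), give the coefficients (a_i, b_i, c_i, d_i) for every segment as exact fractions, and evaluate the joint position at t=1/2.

Δ: Δ0=-1, Δ1=-2
row 1: diag=10, rhs=-6; c'=3/10, d'=-3/5
back: M1=-3/5
M: M0=0, M1=-3/5, M2=0
seg 0: a=4, c=M0/2=0, d=(M1−M0)/(6·2)=-1/20, b=Δ0−h0·(2M0+M1)/6=-4/5
seg 1: a=2, c=M1/2=-3/10, d=(M2−M1)/(6·3)=1/30, b=Δ1−h1·(2M1+M2)/6=-7/5
t_q=1/2 → seg 0, τ=1/2; S=4+-4/5·τ+0·τ²+-1/20·τ³=115/32

  seg 0: a=4 b=-4/5 c=0 d=-1/20
  seg 1: a=2 b=-7/5 c=-3/10 d=1/30
S(1/2) = 115/32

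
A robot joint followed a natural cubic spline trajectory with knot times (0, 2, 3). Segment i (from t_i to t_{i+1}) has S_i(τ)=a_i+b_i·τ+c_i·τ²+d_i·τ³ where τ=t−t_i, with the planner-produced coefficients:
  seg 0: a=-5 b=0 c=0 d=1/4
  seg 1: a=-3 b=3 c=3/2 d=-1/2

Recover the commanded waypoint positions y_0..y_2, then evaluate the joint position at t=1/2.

y_0=-5 y_1=-3 y_2=1
S(1/2) = -159/32

y_0 = S_0(0) = a_0 = -5
y_1 = S_1(0) = a_1 = -3
y_2 = S_1(1) = 1
t_q=1/2 is in segment 0 (τ=1/2); S_0(τ)=-159/32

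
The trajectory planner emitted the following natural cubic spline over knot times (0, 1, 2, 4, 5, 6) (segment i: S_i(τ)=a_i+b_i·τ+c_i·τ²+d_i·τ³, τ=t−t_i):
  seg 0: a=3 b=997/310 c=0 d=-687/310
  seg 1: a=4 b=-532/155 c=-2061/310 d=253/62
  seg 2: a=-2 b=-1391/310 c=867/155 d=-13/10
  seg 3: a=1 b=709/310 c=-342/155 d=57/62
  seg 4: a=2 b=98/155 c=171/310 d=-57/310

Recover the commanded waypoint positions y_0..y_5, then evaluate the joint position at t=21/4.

y_0=3 y_1=4 y_2=-2 y_3=1 y_4=2 y_5=3
S(21/4) = 43443/19840

y_0 = S_0(0) = a_0 = 3
y_1 = S_1(0) = a_1 = 4
y_2 = S_2(0) = a_2 = -2
y_3 = S_3(0) = a_3 = 1
y_4 = S_4(0) = a_4 = 2
y_5 = S_4(1) = 3
t_q=21/4 is in segment 4 (τ=1/4); S_4(τ)=43443/19840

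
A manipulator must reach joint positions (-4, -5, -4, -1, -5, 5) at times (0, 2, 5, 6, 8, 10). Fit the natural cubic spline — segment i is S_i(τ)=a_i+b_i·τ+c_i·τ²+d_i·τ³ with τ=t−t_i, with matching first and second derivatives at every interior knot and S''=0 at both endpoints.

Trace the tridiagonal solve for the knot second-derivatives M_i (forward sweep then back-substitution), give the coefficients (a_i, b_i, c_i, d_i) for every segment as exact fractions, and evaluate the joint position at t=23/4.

  seg 0: a=-4 b=-1601/4566 c=0 d=-341/9132
  seg 1: a=-5 b=-3647/4566 c=-341/1522 d=1373/6849
  seg 2: a=-4 b=14929/4566 c=2405/1522 d=-4223/2283
  seg 3: a=-1 b=4021/4566 c=-6041/1522 d=23093/18264
  seg 4: a=-5 b=404/2283 c=11011/3044 d=-11011/18264
S(23/4) = -70101/48704

Δ: Δ0=-1/2, Δ1=1/3, Δ2=3, Δ3=-2, Δ4=5
row 1: diag=10, rhs=5; c'=3/10, d'=1/2
row 2: denom=8−3·3/10=71/10; d'=(16−3·1/2)/(71/10)=145/71
row 3: denom=6−1·10/71=416/71; d'=(-30−1·145/71)/(416/71)=-175/32
row 4: denom=8−2·71/208=761/104; d'=(42−2·-175/32)/(761/104)=11011/1522
back: M4=11011/1522
back: M3=-175/32−71/208·11011/1522=-6041/761
back: M2=145/71−10/71·-6041/761=2405/761
back: M1=1/2−3/10·2405/761=-341/761
M: M0=0, M1=-341/761, M2=2405/761, M3=-6041/761, M4=11011/1522, M5=0
seg 0: a=-4, c=M0/2=0, d=(M1−M0)/(6·2)=-341/9132, b=Δ0−h0·(2M0+M1)/6=-1601/4566
seg 1: a=-5, c=M1/2=-341/1522, d=(M2−M1)/(6·3)=1373/6849, b=Δ1−h1·(2M1+M2)/6=-3647/4566
seg 2: a=-4, c=M2/2=2405/1522, d=(M3−M2)/(6·1)=-4223/2283, b=Δ2−h2·(2M2+M3)/6=14929/4566
seg 3: a=-1, c=M3/2=-6041/1522, d=(M4−M3)/(6·2)=23093/18264, b=Δ3−h3·(2M3+M4)/6=4021/4566
seg 4: a=-5, c=M4/2=11011/3044, d=(M5−M4)/(6·2)=-11011/18264, b=Δ4−h4·(2M4+M5)/6=404/2283
t_q=23/4 → seg 2, τ=3/4; S=-4+14929/4566·τ+2405/1522·τ²+-4223/2283·τ³=-70101/48704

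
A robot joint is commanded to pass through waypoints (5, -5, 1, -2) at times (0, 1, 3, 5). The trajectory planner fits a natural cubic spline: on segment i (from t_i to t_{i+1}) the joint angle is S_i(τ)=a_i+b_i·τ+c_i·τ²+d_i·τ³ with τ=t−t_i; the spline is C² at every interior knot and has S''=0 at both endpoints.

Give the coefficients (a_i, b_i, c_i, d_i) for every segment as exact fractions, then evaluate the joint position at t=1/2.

  seg 0: a=5 b=-553/44 c=0 d=113/44
  seg 1: a=-5 b=-107/22 c=339/44 d=-83/44
  seg 2: a=1 b=73/22 c=-159/44 d=53/88
S(1/2) = -339/352

Δ: Δ0=-10, Δ1=3, Δ2=-3/2
row 1: diag=6, rhs=78; c'=1/3, d'=13
row 2: denom=8−2·1/3=22/3; d'=(-27−2·13)/(22/3)=-159/22
back: M2=-159/22
back: M1=13−1/3·-159/22=339/22
M: M0=0, M1=339/22, M2=-159/22, M3=0
seg 0: a=5, c=M0/2=0, d=(M1−M0)/(6·1)=113/44, b=Δ0−h0·(2M0+M1)/6=-553/44
seg 1: a=-5, c=M1/2=339/44, d=(M2−M1)/(6·2)=-83/44, b=Δ1−h1·(2M1+M2)/6=-107/22
seg 2: a=1, c=M2/2=-159/44, d=(M3−M2)/(6·2)=53/88, b=Δ2−h2·(2M2+M3)/6=73/22
t_q=1/2 → seg 0, τ=1/2; S=5+-553/44·τ+0·τ²+113/44·τ³=-339/352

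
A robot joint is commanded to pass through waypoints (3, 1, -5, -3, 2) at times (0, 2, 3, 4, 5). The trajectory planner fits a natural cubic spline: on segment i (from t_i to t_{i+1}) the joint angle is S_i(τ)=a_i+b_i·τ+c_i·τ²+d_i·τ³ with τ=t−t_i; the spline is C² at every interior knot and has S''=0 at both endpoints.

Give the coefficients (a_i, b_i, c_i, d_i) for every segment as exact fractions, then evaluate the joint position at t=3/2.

Δ: Δ0=-1, Δ1=-6, Δ2=2, Δ3=5
row 1: diag=6, rhs=-30; c'=1/6, d'=-5
row 2: denom=4−1·1/6=23/6; d'=(48−1·-5)/(23/6)=318/23
row 3: denom=4−1·6/23=86/23; d'=(18−1·318/23)/(86/23)=48/43
back: M3=48/43
back: M2=318/23−6/23·48/43=582/43
back: M1=-5−1/6·582/43=-312/43
M: M0=0, M1=-312/43, M2=582/43, M3=48/43, M4=0
seg 0: a=3, c=M0/2=0, d=(M1−M0)/(6·2)=-26/43, b=Δ0−h0·(2M0+M1)/6=61/43
seg 1: a=1, c=M1/2=-156/43, d=(M2−M1)/(6·1)=149/43, b=Δ1−h1·(2M1+M2)/6=-251/43
seg 2: a=-5, c=M2/2=291/43, d=(M3−M2)/(6·1)=-89/43, b=Δ2−h2·(2M2+M3)/6=-116/43
seg 3: a=-3, c=M3/2=24/43, d=(M4−M3)/(6·1)=-8/43, b=Δ3−h3·(2M3+M4)/6=199/43
t_q=3/2 → seg 0, τ=3/2; S=3+61/43·τ+0·τ²+-26/43·τ³=531/172

  seg 0: a=3 b=61/43 c=0 d=-26/43
  seg 1: a=1 b=-251/43 c=-156/43 d=149/43
  seg 2: a=-5 b=-116/43 c=291/43 d=-89/43
  seg 3: a=-3 b=199/43 c=24/43 d=-8/43
S(3/2) = 531/172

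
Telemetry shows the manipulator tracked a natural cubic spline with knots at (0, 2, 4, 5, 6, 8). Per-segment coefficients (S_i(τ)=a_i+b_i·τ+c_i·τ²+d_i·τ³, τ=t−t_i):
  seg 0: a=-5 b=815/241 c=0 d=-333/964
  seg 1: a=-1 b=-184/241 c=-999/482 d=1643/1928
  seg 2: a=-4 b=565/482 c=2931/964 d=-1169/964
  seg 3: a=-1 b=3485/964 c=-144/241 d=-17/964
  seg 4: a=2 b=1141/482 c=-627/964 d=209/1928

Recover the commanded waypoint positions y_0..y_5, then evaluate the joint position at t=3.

y_0 = S_0(0) = a_0 = -5
y_1 = S_1(0) = a_1 = -1
y_2 = S_2(0) = a_2 = -4
y_3 = S_3(0) = a_3 = -1
y_4 = S_4(0) = a_4 = 2
y_5 = S_4(2) = 5
t_q=3 is in segment 1 (τ=1); S_1(τ)=-5753/1928

y_0=-5 y_1=-1 y_2=-4 y_3=-1 y_4=2 y_5=5
S(3) = -5753/1928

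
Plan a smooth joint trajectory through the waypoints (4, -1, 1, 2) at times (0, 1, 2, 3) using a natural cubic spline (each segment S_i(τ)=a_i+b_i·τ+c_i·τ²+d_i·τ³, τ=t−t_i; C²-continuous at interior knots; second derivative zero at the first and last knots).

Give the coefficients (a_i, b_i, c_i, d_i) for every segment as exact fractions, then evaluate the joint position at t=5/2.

Δ: Δ0=-5, Δ1=2, Δ2=1
row 1: diag=4, rhs=42; c'=1/4, d'=21/2
row 2: denom=4−1·1/4=15/4; d'=(-6−1·21/2)/(15/4)=-22/5
back: M2=-22/5
back: M1=21/2−1/4·-22/5=58/5
M: M0=0, M1=58/5, M2=-22/5, M3=0
seg 0: a=4, c=M0/2=0, d=(M1−M0)/(6·1)=29/15, b=Δ0−h0·(2M0+M1)/6=-104/15
seg 1: a=-1, c=M1/2=29/5, d=(M2−M1)/(6·1)=-8/3, b=Δ1−h1·(2M1+M2)/6=-17/15
seg 2: a=1, c=M2/2=-11/5, d=(M3−M2)/(6·1)=11/15, b=Δ2−h2·(2M2+M3)/6=37/15
t_q=5/2 → seg 2, τ=1/2; S=1+37/15·τ+-11/5·τ²+11/15·τ³=71/40

  seg 0: a=4 b=-104/15 c=0 d=29/15
  seg 1: a=-1 b=-17/15 c=29/5 d=-8/3
  seg 2: a=1 b=37/15 c=-11/5 d=11/15
S(5/2) = 71/40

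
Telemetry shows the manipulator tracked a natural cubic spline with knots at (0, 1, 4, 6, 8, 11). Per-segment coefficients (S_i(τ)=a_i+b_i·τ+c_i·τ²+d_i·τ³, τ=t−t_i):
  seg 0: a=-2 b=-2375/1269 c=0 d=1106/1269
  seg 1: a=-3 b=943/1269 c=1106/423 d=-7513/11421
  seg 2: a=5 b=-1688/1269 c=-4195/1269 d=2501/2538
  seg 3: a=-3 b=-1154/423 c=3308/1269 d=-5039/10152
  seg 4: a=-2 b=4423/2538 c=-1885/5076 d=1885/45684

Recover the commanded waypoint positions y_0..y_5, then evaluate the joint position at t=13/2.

y_0 = S_0(0) = a_0 = -2
y_1 = S_1(0) = a_1 = -3
y_2 = S_2(0) = a_2 = 5
y_3 = S_3(0) = a_3 = -3
y_4 = S_4(0) = a_4 = -2
y_5 = S_4(3) = 1
t_q=13/2 is in segment 3 (τ=1/2); S_3(τ)=-102181/27072

y_0=-2 y_1=-3 y_2=5 y_3=-3 y_4=-2 y_5=1
S(13/2) = -102181/27072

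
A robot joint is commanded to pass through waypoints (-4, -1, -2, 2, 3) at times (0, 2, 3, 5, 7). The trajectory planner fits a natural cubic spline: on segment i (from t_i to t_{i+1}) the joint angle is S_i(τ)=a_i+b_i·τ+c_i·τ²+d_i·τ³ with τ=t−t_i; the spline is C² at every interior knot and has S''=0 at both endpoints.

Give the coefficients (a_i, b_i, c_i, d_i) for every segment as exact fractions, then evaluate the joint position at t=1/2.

Δ: Δ0=3/2, Δ1=-1, Δ2=2, Δ3=1/2
row 1: diag=6, rhs=-15; c'=1/6, d'=-5/2
row 2: denom=6−1·1/6=35/6; d'=(18−1·-5/2)/(35/6)=123/35
row 3: denom=8−2·12/35=256/35; d'=(-9−2·123/35)/(256/35)=-561/256
back: M3=-561/256
back: M2=123/35−12/35·-561/256=273/64
back: M1=-5/2−1/6·273/64=-411/128
M: M0=0, M1=-411/128, M2=273/64, M3=-561/256, M4=0
seg 0: a=-4, c=M0/2=0, d=(M1−M0)/(6·2)=-137/512, b=Δ0−h0·(2M0+M1)/6=329/128
seg 1: a=-1, c=M1/2=-411/256, d=(M2−M1)/(6·1)=319/256, b=Δ1−h1·(2M1+M2)/6=-41/64
seg 2: a=-2, c=M2/2=273/128, d=(M3−M2)/(6·2)=-551/1024, b=Δ2−h2·(2M2+M3)/6=-29/256
seg 3: a=2, c=M3/2=-561/512, d=(M4−M3)/(6·2)=187/1024, b=Δ3−h3·(2M3+M4)/6=251/128
t_q=1/2 → seg 0, τ=1/2; S=-4+329/128·τ+0·τ²+-137/512·τ³=-11257/4096

  seg 0: a=-4 b=329/128 c=0 d=-137/512
  seg 1: a=-1 b=-41/64 c=-411/256 d=319/256
  seg 2: a=-2 b=-29/256 c=273/128 d=-551/1024
  seg 3: a=2 b=251/128 c=-561/512 d=187/1024
S(1/2) = -11257/4096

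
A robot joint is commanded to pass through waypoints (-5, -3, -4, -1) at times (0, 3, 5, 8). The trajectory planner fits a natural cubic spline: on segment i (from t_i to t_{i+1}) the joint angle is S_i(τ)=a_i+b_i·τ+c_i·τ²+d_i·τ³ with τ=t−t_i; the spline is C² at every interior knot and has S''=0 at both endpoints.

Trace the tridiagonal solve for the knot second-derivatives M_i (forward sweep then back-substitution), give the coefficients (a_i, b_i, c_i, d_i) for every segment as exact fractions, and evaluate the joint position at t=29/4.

  seg 0: a=-5 b=9/8 c=0 d=-11/216
  seg 1: a=-3 b=-1/4 c=-11/24 d=1/6
  seg 2: a=-4 b=-1/12 c=13/24 d=-13/216
S(29/4) = -1091/512

Δ: Δ0=2/3, Δ1=-1/2, Δ2=1
row 1: diag=10, rhs=-7; c'=1/5, d'=-7/10
row 2: denom=10−2·1/5=48/5; d'=(9−2·-7/10)/(48/5)=13/12
back: M2=13/12
back: M1=-7/10−1/5·13/12=-11/12
M: M0=0, M1=-11/12, M2=13/12, M3=0
seg 0: a=-5, c=M0/2=0, d=(M1−M0)/(6·3)=-11/216, b=Δ0−h0·(2M0+M1)/6=9/8
seg 1: a=-3, c=M1/2=-11/24, d=(M2−M1)/(6·2)=1/6, b=Δ1−h1·(2M1+M2)/6=-1/4
seg 2: a=-4, c=M2/2=13/24, d=(M3−M2)/(6·3)=-13/216, b=Δ2−h2·(2M2+M3)/6=-1/12
t_q=29/4 → seg 2, τ=9/4; S=-4+-1/12·τ+13/24·τ²+-13/216·τ³=-1091/512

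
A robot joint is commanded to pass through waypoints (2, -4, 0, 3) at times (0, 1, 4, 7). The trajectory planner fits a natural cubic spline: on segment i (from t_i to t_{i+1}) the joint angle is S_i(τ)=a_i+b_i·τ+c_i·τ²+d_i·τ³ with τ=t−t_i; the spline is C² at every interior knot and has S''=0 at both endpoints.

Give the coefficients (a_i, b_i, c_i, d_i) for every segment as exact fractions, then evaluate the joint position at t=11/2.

  seg 0: a=2 b=-611/87 c=0 d=89/87
  seg 1: a=-4 b=-344/87 c=89/29 d=-341/783
  seg 2: a=0 b=235/87 c=-74/87 d=74/783
S(11/2) = 285/116

Δ: Δ0=-6, Δ1=4/3, Δ2=1
row 1: diag=8, rhs=44; c'=3/8, d'=11/2
row 2: denom=12−3·3/8=87/8; d'=(-2−3·11/2)/(87/8)=-148/87
back: M2=-148/87
back: M1=11/2−3/8·-148/87=178/29
M: M0=0, M1=178/29, M2=-148/87, M3=0
seg 0: a=2, c=M0/2=0, d=(M1−M0)/(6·1)=89/87, b=Δ0−h0·(2M0+M1)/6=-611/87
seg 1: a=-4, c=M1/2=89/29, d=(M2−M1)/(6·3)=-341/783, b=Δ1−h1·(2M1+M2)/6=-344/87
seg 2: a=0, c=M2/2=-74/87, d=(M3−M2)/(6·3)=74/783, b=Δ2−h2·(2M2+M3)/6=235/87
t_q=11/2 → seg 2, τ=3/2; S=0+235/87·τ+-74/87·τ²+74/783·τ³=285/116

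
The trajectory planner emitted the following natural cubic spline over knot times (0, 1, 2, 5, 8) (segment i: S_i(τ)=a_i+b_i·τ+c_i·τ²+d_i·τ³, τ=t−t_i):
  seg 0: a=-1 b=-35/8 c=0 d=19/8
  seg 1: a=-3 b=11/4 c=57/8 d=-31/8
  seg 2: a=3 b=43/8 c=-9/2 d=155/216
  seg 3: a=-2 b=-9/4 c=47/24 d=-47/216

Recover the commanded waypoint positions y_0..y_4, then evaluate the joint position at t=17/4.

y_0=-1 y_1=-3 y_2=3 y_3=-2 y_4=3
S(17/4) = 249/512

y_0 = S_0(0) = a_0 = -1
y_1 = S_1(0) = a_1 = -3
y_2 = S_2(0) = a_2 = 3
y_3 = S_3(0) = a_3 = -2
y_4 = S_3(3) = 3
t_q=17/4 is in segment 2 (τ=9/4); S_2(τ)=249/512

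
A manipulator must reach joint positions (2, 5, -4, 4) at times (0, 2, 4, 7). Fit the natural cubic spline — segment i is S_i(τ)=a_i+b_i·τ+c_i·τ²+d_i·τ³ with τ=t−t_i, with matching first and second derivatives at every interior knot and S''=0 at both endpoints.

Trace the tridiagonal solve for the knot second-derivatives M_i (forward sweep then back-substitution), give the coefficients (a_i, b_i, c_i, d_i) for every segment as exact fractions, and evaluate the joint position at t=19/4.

  seg 0: a=2 b=197/57 c=0 d=-223/456
  seg 1: a=5 b=-275/114 c=-223/76 d=431/456
  seg 2: a=-4 b=-160/57 c=52/19 d=-52/171
S(19/4) = -1427/304

Δ: Δ0=3/2, Δ1=-9/2, Δ2=8/3
row 1: diag=8, rhs=-36; c'=1/4, d'=-9/2
row 2: denom=10−2·1/4=19/2; d'=(43−2·-9/2)/(19/2)=104/19
back: M2=104/19
back: M1=-9/2−1/4·104/19=-223/38
M: M0=0, M1=-223/38, M2=104/19, M3=0
seg 0: a=2, c=M0/2=0, d=(M1−M0)/(6·2)=-223/456, b=Δ0−h0·(2M0+M1)/6=197/57
seg 1: a=5, c=M1/2=-223/76, d=(M2−M1)/(6·2)=431/456, b=Δ1−h1·(2M1+M2)/6=-275/114
seg 2: a=-4, c=M2/2=52/19, d=(M3−M2)/(6·3)=-52/171, b=Δ2−h2·(2M2+M3)/6=-160/57
t_q=19/4 → seg 2, τ=3/4; S=-4+-160/57·τ+52/19·τ²+-52/171·τ³=-1427/304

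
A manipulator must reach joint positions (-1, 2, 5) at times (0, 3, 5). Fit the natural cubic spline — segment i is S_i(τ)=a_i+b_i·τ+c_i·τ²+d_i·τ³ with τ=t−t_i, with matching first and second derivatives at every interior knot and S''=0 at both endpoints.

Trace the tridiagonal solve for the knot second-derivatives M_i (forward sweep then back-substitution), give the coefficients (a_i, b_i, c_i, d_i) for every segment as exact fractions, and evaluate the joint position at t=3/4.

  seg 0: a=-1 b=17/20 c=0 d=1/60
  seg 1: a=2 b=13/10 c=3/20 d=-1/40
S(3/4) = -91/256

Δ: Δ0=1, Δ1=3/2
row 1: diag=10, rhs=3; c'=1/5, d'=3/10
back: M1=3/10
M: M0=0, M1=3/10, M2=0
seg 0: a=-1, c=M0/2=0, d=(M1−M0)/(6·3)=1/60, b=Δ0−h0·(2M0+M1)/6=17/20
seg 1: a=2, c=M1/2=3/20, d=(M2−M1)/(6·2)=-1/40, b=Δ1−h1·(2M1+M2)/6=13/10
t_q=3/4 → seg 0, τ=3/4; S=-1+17/20·τ+0·τ²+1/60·τ³=-91/256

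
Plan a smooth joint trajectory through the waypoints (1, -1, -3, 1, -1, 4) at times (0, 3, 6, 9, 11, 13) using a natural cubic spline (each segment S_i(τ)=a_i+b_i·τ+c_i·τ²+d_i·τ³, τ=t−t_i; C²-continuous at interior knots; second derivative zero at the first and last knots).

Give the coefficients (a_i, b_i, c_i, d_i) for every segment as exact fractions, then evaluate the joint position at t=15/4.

Δ: Δ0=-2/3, Δ1=-2/3, Δ2=4/3, Δ3=-1, Δ4=5/2
row 1: diag=12, rhs=0; c'=1/4, d'=0
row 2: denom=12−3·1/4=45/4; d'=(12−3·0)/(45/4)=16/15
row 3: denom=10−3·4/15=46/5; d'=(-14−3·16/15)/(46/5)=-43/23
row 4: denom=8−2·5/23=174/23; d'=(21−2·-43/23)/(174/23)=569/174
back: M4=569/174
back: M3=-43/23−5/23·569/174=-449/174
back: M2=16/15−4/15·-449/174=458/261
back: M1=0−1/4·458/261=-229/522
M: M0=0, M1=-229/522, M2=458/261, M3=-449/174, M4=569/174, M5=0
seg 0: a=1, c=M0/2=0, d=(M1−M0)/(6·3)=-229/9396, b=Δ0−h0·(2M0+M1)/6=-467/1044
seg 1: a=-1, c=M1/2=-229/1044, d=(M2−M1)/(6·3)=1145/9396, b=Δ1−h1·(2M1+M2)/6=-577/522
seg 2: a=-3, c=M2/2=229/261, d=(M3−M2)/(6·3)=-2263/9396, b=Δ2−h2·(2M2+M3)/6=907/1044
seg 3: a=1, c=M3/2=-449/348, d=(M4−M3)/(6·2)=509/1044, b=Δ3−h3·(2M3+M4)/6=-193/522
seg 4: a=-1, c=M4/2=569/348, d=(M5−M4)/(6·2)=-569/2088, b=Δ4−h4·(2M4+M5)/6=167/522
t_q=15/4 → seg 1, τ=3/4; S=-1+-577/522·τ+-229/1044·τ²+1145/9396·τ³=-14113/7424

  seg 0: a=1 b=-467/1044 c=0 d=-229/9396
  seg 1: a=-1 b=-577/522 c=-229/1044 d=1145/9396
  seg 2: a=-3 b=907/1044 c=229/261 d=-2263/9396
  seg 3: a=1 b=-193/522 c=-449/348 d=509/1044
  seg 4: a=-1 b=167/522 c=569/348 d=-569/2088
S(15/4) = -14113/7424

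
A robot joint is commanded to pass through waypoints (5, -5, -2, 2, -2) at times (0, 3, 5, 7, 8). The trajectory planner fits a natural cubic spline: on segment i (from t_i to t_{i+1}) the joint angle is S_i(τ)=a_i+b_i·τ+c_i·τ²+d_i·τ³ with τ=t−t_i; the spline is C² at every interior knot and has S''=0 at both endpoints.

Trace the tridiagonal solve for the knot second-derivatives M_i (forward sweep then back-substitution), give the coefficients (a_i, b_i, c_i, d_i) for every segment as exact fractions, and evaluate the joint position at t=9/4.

  seg 0: a=5 b=-1451/312 c=0 d=137/936
  seg 1: a=-5 b=-109/156 c=137/104 d=-17/156
  seg 2: a=-2 b=509/156 c=69/104 d=-101/156
  seg 3: a=2 b=-289/156 c=-335/104 d=335/312
S(9/4) = -25271/6656

Δ: Δ0=-10/3, Δ1=3/2, Δ2=2, Δ3=-4
row 1: diag=10, rhs=29; c'=1/5, d'=29/10
row 2: denom=8−2·1/5=38/5; d'=(3−2·29/10)/(38/5)=-7/19
row 3: denom=6−2·5/19=104/19; d'=(-36−2·-7/19)/(104/19)=-335/52
back: M3=-335/52
back: M2=-7/19−5/19·-335/52=69/52
back: M1=29/10−1/5·69/52=137/52
M: M0=0, M1=137/52, M2=69/52, M3=-335/52, M4=0
seg 0: a=5, c=M0/2=0, d=(M1−M0)/(6·3)=137/936, b=Δ0−h0·(2M0+M1)/6=-1451/312
seg 1: a=-5, c=M1/2=137/104, d=(M2−M1)/(6·2)=-17/156, b=Δ1−h1·(2M1+M2)/6=-109/156
seg 2: a=-2, c=M2/2=69/104, d=(M3−M2)/(6·2)=-101/156, b=Δ2−h2·(2M2+M3)/6=509/156
seg 3: a=2, c=M3/2=-335/104, d=(M4−M3)/(6·1)=335/312, b=Δ3−h3·(2M3+M4)/6=-289/156
t_q=9/4 → seg 0, τ=9/4; S=5+-1451/312·τ+0·τ²+137/936·τ³=-25271/6656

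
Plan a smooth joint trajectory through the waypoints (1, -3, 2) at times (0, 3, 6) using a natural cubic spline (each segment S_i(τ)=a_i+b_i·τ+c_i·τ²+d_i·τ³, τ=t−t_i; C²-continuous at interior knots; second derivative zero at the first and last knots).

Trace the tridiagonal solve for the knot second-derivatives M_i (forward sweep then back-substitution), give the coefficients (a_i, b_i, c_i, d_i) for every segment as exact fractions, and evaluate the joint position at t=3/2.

  seg 0: a=1 b=-25/12 c=0 d=1/12
  seg 1: a=-3 b=1/6 c=3/4 d=-1/12
S(3/2) = -59/32

Δ: Δ0=-4/3, Δ1=5/3
row 1: diag=12, rhs=18; c'=1/4, d'=3/2
back: M1=3/2
M: M0=0, M1=3/2, M2=0
seg 0: a=1, c=M0/2=0, d=(M1−M0)/(6·3)=1/12, b=Δ0−h0·(2M0+M1)/6=-25/12
seg 1: a=-3, c=M1/2=3/4, d=(M2−M1)/(6·3)=-1/12, b=Δ1−h1·(2M1+M2)/6=1/6
t_q=3/2 → seg 0, τ=3/2; S=1+-25/12·τ+0·τ²+1/12·τ³=-59/32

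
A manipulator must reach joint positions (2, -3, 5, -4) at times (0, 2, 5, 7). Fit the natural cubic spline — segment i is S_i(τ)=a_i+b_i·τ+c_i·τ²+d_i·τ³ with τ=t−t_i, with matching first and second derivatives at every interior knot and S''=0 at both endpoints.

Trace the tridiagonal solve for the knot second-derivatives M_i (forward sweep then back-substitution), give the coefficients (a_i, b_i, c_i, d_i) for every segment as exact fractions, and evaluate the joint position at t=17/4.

  seg 0: a=2 b=-2243/546 c=0 d=439/1092
  seg 1: a=-3 b=391/546 c=439/182 d=-37/63
  seg 2: a=5 b=-365/546 c=-523/182 d=523/1092
S(17/4) = 24069/5824

Δ: Δ0=-5/2, Δ1=8/3, Δ2=-9/2
row 1: diag=10, rhs=31; c'=3/10, d'=31/10
row 2: denom=10−3·3/10=91/10; d'=(-43−3·31/10)/(91/10)=-523/91
back: M2=-523/91
back: M1=31/10−3/10·-523/91=439/91
M: M0=0, M1=439/91, M2=-523/91, M3=0
seg 0: a=2, c=M0/2=0, d=(M1−M0)/(6·2)=439/1092, b=Δ0−h0·(2M0+M1)/6=-2243/546
seg 1: a=-3, c=M1/2=439/182, d=(M2−M1)/(6·3)=-37/63, b=Δ1−h1·(2M1+M2)/6=391/546
seg 2: a=5, c=M2/2=-523/182, d=(M3−M2)/(6·2)=523/1092, b=Δ2−h2·(2M2+M3)/6=-365/546
t_q=17/4 → seg 1, τ=9/4; S=-3+391/546·τ+439/182·τ²+-37/63·τ³=24069/5824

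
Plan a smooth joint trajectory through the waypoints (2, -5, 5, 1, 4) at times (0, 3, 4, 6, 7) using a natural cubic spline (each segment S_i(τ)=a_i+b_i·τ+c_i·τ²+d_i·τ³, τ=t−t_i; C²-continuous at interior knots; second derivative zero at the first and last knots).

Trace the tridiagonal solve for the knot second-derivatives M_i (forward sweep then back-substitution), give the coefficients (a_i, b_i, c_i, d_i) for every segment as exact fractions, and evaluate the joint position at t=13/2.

  seg 0: a=2 b=-604/75 c=0 d=143/225
  seg 1: a=-5 b=683/75 c=143/25 d=-362/75
  seg 2: a=5 b=91/15 c=-219/25 d=709/300
  seg 3: a=1 b=-46/75 c=271/50 d=-271/150
S(13/2) = 729/400

Δ: Δ0=-7/3, Δ1=10, Δ2=-2, Δ3=3
row 1: diag=8, rhs=74; c'=1/8, d'=37/4
row 2: denom=6−1·1/8=47/8; d'=(-72−1·37/4)/(47/8)=-650/47
row 3: denom=6−2·16/47=250/47; d'=(30−2·-650/47)/(250/47)=271/25
back: M3=271/25
back: M2=-650/47−16/47·271/25=-438/25
back: M1=37/4−1/8·-438/25=286/25
M: M0=0, M1=286/25, M2=-438/25, M3=271/25, M4=0
seg 0: a=2, c=M0/2=0, d=(M1−M0)/(6·3)=143/225, b=Δ0−h0·(2M0+M1)/6=-604/75
seg 1: a=-5, c=M1/2=143/25, d=(M2−M1)/(6·1)=-362/75, b=Δ1−h1·(2M1+M2)/6=683/75
seg 2: a=5, c=M2/2=-219/25, d=(M3−M2)/(6·2)=709/300, b=Δ2−h2·(2M2+M3)/6=91/15
seg 3: a=1, c=M3/2=271/50, d=(M4−M3)/(6·1)=-271/150, b=Δ3−h3·(2M3+M4)/6=-46/75
t_q=13/2 → seg 3, τ=1/2; S=1+-46/75·τ+271/50·τ²+-271/150·τ³=729/400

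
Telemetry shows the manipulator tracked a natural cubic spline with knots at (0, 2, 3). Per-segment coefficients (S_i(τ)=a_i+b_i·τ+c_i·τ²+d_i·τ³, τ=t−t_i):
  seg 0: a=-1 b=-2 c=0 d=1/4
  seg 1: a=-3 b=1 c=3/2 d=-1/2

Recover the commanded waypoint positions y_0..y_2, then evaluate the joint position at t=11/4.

y_0 = S_0(0) = a_0 = -1
y_1 = S_1(0) = a_1 = -3
y_2 = S_1(1) = -1
t_q=11/4 is in segment 1 (τ=3/4); S_1(τ)=-207/128

y_0=-1 y_1=-3 y_2=-1
S(11/4) = -207/128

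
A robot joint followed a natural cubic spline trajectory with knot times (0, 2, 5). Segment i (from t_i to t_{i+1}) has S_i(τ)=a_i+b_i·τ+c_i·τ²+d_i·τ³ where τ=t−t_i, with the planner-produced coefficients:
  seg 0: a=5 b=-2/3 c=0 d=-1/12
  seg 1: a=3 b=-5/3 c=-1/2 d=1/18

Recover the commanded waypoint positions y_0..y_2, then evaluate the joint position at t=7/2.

y_0 = S_0(0) = a_0 = 5
y_1 = S_1(0) = a_1 = 3
y_2 = S_1(3) = -5
t_q=7/2 is in segment 1 (τ=3/2); S_1(τ)=-7/16

y_0=5 y_1=3 y_2=-5
S(7/2) = -7/16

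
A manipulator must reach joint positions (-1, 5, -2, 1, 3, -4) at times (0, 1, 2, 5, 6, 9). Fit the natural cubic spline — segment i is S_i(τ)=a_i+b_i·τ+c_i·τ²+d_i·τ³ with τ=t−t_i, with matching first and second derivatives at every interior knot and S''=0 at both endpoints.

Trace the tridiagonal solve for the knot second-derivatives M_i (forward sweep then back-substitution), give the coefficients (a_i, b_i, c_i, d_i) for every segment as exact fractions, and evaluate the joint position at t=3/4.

  seg 0: a=-1 b=16073/1665 c=0 d=-6083/1665
  seg 1: a=5 b=-2176/1665 c=-6083/555 d=1754/333
  seg 2: a=-2 b=-12364/1665 c=2687/555 d=-10154/14985
  seg 3: a=1 b=1108/333 c=-2093/1665 d=-13/185
  seg 4: a=3 b=1003/1665 c=-2444/1665 d=2444/14985
S(3/4) = 166901/35520

Δ: Δ0=6, Δ1=-7, Δ2=1, Δ3=2, Δ4=-7/3
row 1: diag=4, rhs=-78; c'=1/4, d'=-39/2
row 2: denom=8−1·1/4=31/4; d'=(48−1·-39/2)/(31/4)=270/31
row 3: denom=8−3·12/31=212/31; d'=(6−3·270/31)/(212/31)=-156/53
row 4: denom=8−1·31/212=1665/212; d'=(-26−1·-156/53)/(1665/212)=-4888/1665
back: M4=-4888/1665
back: M3=-156/53−31/212·-4888/1665=-4186/1665
back: M2=270/31−12/31·-4186/1665=5374/555
back: M1=-39/2−1/4·5374/555=-12166/555
M: M0=0, M1=-12166/555, M2=5374/555, M3=-4186/1665, M4=-4888/1665, M5=0
seg 0: a=-1, c=M0/2=0, d=(M1−M0)/(6·1)=-6083/1665, b=Δ0−h0·(2M0+M1)/6=16073/1665
seg 1: a=5, c=M1/2=-6083/555, d=(M2−M1)/(6·1)=1754/333, b=Δ1−h1·(2M1+M2)/6=-2176/1665
seg 2: a=-2, c=M2/2=2687/555, d=(M3−M2)/(6·3)=-10154/14985, b=Δ2−h2·(2M2+M3)/6=-12364/1665
seg 3: a=1, c=M3/2=-2093/1665, d=(M4−M3)/(6·1)=-13/185, b=Δ3−h3·(2M3+M4)/6=1108/333
seg 4: a=3, c=M4/2=-2444/1665, d=(M5−M4)/(6·3)=2444/14985, b=Δ4−h4·(2M4+M5)/6=1003/1665
t_q=3/4 → seg 0, τ=3/4; S=-1+16073/1665·τ+0·τ²+-6083/1665·τ³=166901/35520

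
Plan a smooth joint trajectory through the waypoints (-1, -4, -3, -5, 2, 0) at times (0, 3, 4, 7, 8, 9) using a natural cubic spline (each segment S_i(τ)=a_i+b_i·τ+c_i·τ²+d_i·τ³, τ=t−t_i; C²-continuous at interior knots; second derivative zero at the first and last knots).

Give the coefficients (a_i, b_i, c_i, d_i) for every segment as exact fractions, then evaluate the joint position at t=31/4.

Δ: Δ0=-1, Δ1=1, Δ2=-2/3, Δ3=7, Δ4=-2
row 1: diag=8, rhs=12; c'=1/8, d'=3/2
row 2: denom=8−1·1/8=63/8; d'=(-10−1·3/2)/(63/8)=-92/63
row 3: denom=8−3·8/21=48/7; d'=(46−3·-92/63)/(48/7)=529/72
row 4: denom=4−1·7/48=185/48; d'=(-54−1·529/72)/(185/48)=-8834/555
back: M4=-8834/555
back: M3=529/72−7/48·-8834/555=5366/555
back: M2=-92/63−8/21·5366/555=-8564/1665
back: M1=3/2−1/8·-8564/1665=3568/1665
M: M0=0, M1=3568/1665, M2=-8564/1665, M3=5366/555, M4=-8834/555, M5=0
seg 0: a=-1, c=M0/2=0, d=(M1−M0)/(6·3)=1784/14985, b=Δ0−h0·(2M0+M1)/6=-3449/1665
seg 1: a=-4, c=M1/2=1784/1665, d=(M2−M1)/(6·1)=-674/555, b=Δ1−h1·(2M1+M2)/6=1903/1665
seg 2: a=-3, c=M2/2=-4282/1665, d=(M3−M2)/(6·3)=12331/14985, b=Δ2−h2·(2M2+M3)/6=-119/333
seg 3: a=-5, c=M3/2=2683/555, d=(M4−M3)/(6·1)=-1420/333, b=Δ3−h3·(2M3+M4)/6=10706/1665
seg 4: a=2, c=M4/2=-4417/555, d=(M5−M4)/(6·1)=4417/1665, b=Δ4−h4·(2M4+M5)/6=5504/1665
t_q=31/4 → seg 3, τ=3/4; S=-5+10706/1665·τ+2683/555·τ²+-1420/333·τ³=1649/2220

  seg 0: a=-1 b=-3449/1665 c=0 d=1784/14985
  seg 1: a=-4 b=1903/1665 c=1784/1665 d=-674/555
  seg 2: a=-3 b=-119/333 c=-4282/1665 d=12331/14985
  seg 3: a=-5 b=10706/1665 c=2683/555 d=-1420/333
  seg 4: a=2 b=5504/1665 c=-4417/555 d=4417/1665
S(31/4) = 1649/2220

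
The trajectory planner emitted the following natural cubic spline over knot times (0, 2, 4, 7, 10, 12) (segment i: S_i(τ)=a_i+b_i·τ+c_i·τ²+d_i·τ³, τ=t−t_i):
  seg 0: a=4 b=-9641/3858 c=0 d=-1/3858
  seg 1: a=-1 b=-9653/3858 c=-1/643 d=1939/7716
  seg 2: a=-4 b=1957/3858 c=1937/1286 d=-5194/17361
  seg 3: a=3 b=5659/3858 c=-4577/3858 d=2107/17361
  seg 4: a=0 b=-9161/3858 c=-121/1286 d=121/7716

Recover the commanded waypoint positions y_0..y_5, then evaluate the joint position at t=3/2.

y_0 = S_0(0) = a_0 = 4
y_1 = S_1(0) = a_1 = -1
y_2 = S_2(0) = a_2 = -4
y_3 = S_3(0) = a_3 = 3
y_4 = S_4(0) = a_4 = 0
y_5 = S_4(2) = -5
t_q=3/2 is in segment 0 (τ=3/2); S_0(τ)=2579/10288

y_0=4 y_1=-1 y_2=-4 y_3=3 y_4=0 y_5=-5
S(3/2) = 2579/10288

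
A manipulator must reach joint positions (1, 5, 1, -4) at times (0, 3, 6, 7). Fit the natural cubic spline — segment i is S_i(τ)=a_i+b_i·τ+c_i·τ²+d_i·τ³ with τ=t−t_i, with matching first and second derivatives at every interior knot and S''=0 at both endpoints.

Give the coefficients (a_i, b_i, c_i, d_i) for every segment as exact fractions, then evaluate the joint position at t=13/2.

  seg 0: a=1 b=49/29 c=0 d=-31/783
  seg 1: a=5 b=18/29 c=-31/87 d=-77/783
  seg 2: a=1 b=-121/29 c=-36/29 d=12/29
S(13/2) = -39/29

Δ: Δ0=4/3, Δ1=-4/3, Δ2=-5
row 1: diag=12, rhs=-16; c'=1/4, d'=-4/3
row 2: denom=8−3·1/4=29/4; d'=(-22−3·-4/3)/(29/4)=-72/29
back: M2=-72/29
back: M1=-4/3−1/4·-72/29=-62/87
M: M0=0, M1=-62/87, M2=-72/29, M3=0
seg 0: a=1, c=M0/2=0, d=(M1−M0)/(6·3)=-31/783, b=Δ0−h0·(2M0+M1)/6=49/29
seg 1: a=5, c=M1/2=-31/87, d=(M2−M1)/(6·3)=-77/783, b=Δ1−h1·(2M1+M2)/6=18/29
seg 2: a=1, c=M2/2=-36/29, d=(M3−M2)/(6·1)=12/29, b=Δ2−h2·(2M2+M3)/6=-121/29
t_q=13/2 → seg 2, τ=1/2; S=1+-121/29·τ+-36/29·τ²+12/29·τ³=-39/29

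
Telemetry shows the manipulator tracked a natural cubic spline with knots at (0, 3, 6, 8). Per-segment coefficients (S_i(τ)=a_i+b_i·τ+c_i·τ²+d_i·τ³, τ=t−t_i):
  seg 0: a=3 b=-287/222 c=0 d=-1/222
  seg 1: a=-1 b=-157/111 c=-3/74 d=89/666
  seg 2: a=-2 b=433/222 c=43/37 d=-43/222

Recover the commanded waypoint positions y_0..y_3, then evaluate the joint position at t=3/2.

y_0=3 y_1=-1 y_2=-2 y_3=5
S(3/2) = 619/592

y_0 = S_0(0) = a_0 = 3
y_1 = S_1(0) = a_1 = -1
y_2 = S_2(0) = a_2 = -2
y_3 = S_2(2) = 5
t_q=3/2 is in segment 0 (τ=3/2); S_0(τ)=619/592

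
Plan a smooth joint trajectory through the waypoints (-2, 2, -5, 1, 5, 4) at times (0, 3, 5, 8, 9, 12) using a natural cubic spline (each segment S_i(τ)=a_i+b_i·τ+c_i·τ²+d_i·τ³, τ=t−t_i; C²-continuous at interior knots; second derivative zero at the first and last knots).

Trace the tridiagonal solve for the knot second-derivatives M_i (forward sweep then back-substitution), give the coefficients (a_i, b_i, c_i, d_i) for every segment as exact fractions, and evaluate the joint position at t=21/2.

  seg 0: a=-2 b=1409/444 c=0 d=-817/3996
  seg 1: a=2 b=-521/222 c=-817/444 d=187/296
  seg 2: a=-5 b=-236/111 c=433/222 d=-383/1998
  seg 3: a=1 b=977/222 c=25/111 d=-139/222
  seg 4: a=5 b=110/37 c=-367/222 d=367/1998
S(21/2) = 3765/592

Δ: Δ0=4/3, Δ1=-7/2, Δ2=2, Δ3=4, Δ4=-1/3
row 1: diag=10, rhs=-29; c'=1/5, d'=-29/10
row 2: denom=10−2·1/5=48/5; d'=(33−2·-29/10)/(48/5)=97/24
row 3: denom=8−3·5/16=113/16; d'=(12−3·97/24)/(113/16)=-2/113
row 4: denom=8−1·16/113=888/113; d'=(-26−1·-2/113)/(888/113)=-367/111
back: M4=-367/111
back: M3=-2/113−16/113·-367/111=50/111
back: M2=97/24−5/16·50/111=433/111
back: M1=-29/10−1/5·433/111=-817/222
M: M0=0, M1=-817/222, M2=433/111, M3=50/111, M4=-367/111, M5=0
seg 0: a=-2, c=M0/2=0, d=(M1−M0)/(6·3)=-817/3996, b=Δ0−h0·(2M0+M1)/6=1409/444
seg 1: a=2, c=M1/2=-817/444, d=(M2−M1)/(6·2)=187/296, b=Δ1−h1·(2M1+M2)/6=-521/222
seg 2: a=-5, c=M2/2=433/222, d=(M3−M2)/(6·3)=-383/1998, b=Δ2−h2·(2M2+M3)/6=-236/111
seg 3: a=1, c=M3/2=25/111, d=(M4−M3)/(6·1)=-139/222, b=Δ3−h3·(2M3+M4)/6=977/222
seg 4: a=5, c=M4/2=-367/222, d=(M5−M4)/(6·3)=367/1998, b=Δ4−h4·(2M4+M5)/6=110/37
t_q=21/2 → seg 4, τ=3/2; S=5+110/37·τ+-367/222·τ²+367/1998·τ³=3765/592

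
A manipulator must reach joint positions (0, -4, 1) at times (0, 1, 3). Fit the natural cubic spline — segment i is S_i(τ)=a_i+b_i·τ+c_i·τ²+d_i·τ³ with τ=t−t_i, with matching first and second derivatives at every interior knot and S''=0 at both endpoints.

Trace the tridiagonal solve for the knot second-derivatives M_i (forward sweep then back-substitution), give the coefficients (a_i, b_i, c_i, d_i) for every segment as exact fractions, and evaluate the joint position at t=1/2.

  seg 0: a=0 b=-61/12 c=0 d=13/12
  seg 1: a=-4 b=-11/6 c=13/4 d=-13/24
S(1/2) = -77/32

Δ: Δ0=-4, Δ1=5/2
row 1: diag=6, rhs=39; c'=1/3, d'=13/2
back: M1=13/2
M: M0=0, M1=13/2, M2=0
seg 0: a=0, c=M0/2=0, d=(M1−M0)/(6·1)=13/12, b=Δ0−h0·(2M0+M1)/6=-61/12
seg 1: a=-4, c=M1/2=13/4, d=(M2−M1)/(6·2)=-13/24, b=Δ1−h1·(2M1+M2)/6=-11/6
t_q=1/2 → seg 0, τ=1/2; S=0+-61/12·τ+0·τ²+13/12·τ³=-77/32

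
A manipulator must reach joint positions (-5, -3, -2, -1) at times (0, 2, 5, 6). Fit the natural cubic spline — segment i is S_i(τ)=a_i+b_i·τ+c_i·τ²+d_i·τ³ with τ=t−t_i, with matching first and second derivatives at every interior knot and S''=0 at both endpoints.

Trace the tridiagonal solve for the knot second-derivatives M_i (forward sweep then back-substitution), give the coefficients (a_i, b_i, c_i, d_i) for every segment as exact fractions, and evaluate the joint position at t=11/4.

  seg 0: a=-5 b=257/213 c=0 d=-11/213
  seg 1: a=-3 b=125/213 c=-22/71 d=16/213
  seg 2: a=-2 b=161/213 c=26/71 d=-26/213
S(11/4) = -1535/568

Δ: Δ0=1, Δ1=1/3, Δ2=1
row 1: diag=10, rhs=-4; c'=3/10, d'=-2/5
row 2: denom=8−3·3/10=71/10; d'=(4−3·-2/5)/(71/10)=52/71
back: M2=52/71
back: M1=-2/5−3/10·52/71=-44/71
M: M0=0, M1=-44/71, M2=52/71, M3=0
seg 0: a=-5, c=M0/2=0, d=(M1−M0)/(6·2)=-11/213, b=Δ0−h0·(2M0+M1)/6=257/213
seg 1: a=-3, c=M1/2=-22/71, d=(M2−M1)/(6·3)=16/213, b=Δ1−h1·(2M1+M2)/6=125/213
seg 2: a=-2, c=M2/2=26/71, d=(M3−M2)/(6·1)=-26/213, b=Δ2−h2·(2M2+M3)/6=161/213
t_q=11/4 → seg 1, τ=3/4; S=-3+125/213·τ+-22/71·τ²+16/213·τ³=-1535/568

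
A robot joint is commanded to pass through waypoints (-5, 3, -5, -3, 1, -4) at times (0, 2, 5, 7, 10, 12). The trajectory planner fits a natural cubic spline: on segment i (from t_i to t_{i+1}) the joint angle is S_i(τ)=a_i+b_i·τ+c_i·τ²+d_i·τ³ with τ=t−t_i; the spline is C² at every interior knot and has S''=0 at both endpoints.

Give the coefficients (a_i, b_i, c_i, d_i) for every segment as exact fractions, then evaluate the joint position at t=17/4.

Δ: Δ0=4, Δ1=-8/3, Δ2=1, Δ3=4/3, Δ4=-5/2
row 1: diag=10, rhs=-40; c'=3/10, d'=-4
row 2: denom=10−3·3/10=91/10; d'=(22−3·-4)/(91/10)=340/91
row 3: denom=10−2·20/91=870/91; d'=(2−2·340/91)/(870/91)=-83/145
row 4: denom=10−3·91/290=2627/290; d'=(-23−3·-83/145)/(2627/290)=-6172/2627
back: M4=-6172/2627
back: M3=-83/145−91/290·-6172/2627=433/2627
back: M2=340/91−20/91·433/2627=9720/2627
back: M1=-4−3/10·9720/2627=-13424/2627
M: M0=0, M1=-13424/2627, M2=9720/2627, M3=433/2627, M4=-6172/2627, M5=0
seg 0: a=-5, c=M0/2=0, d=(M1−M0)/(6·2)=-3356/7881, b=Δ0−h0·(2M0+M1)/6=44948/7881
seg 1: a=3, c=M1/2=-6712/2627, d=(M2−M1)/(6·3)=11572/23643, b=Δ1−h1·(2M1+M2)/6=4676/7881
seg 2: a=-5, c=M2/2=4860/2627, d=(M3−M2)/(6·2)=-251/852, b=Δ2−h2·(2M2+M3)/6=-11992/7881
seg 3: a=-3, c=M3/2=433/5254, d=(M4−M3)/(6·3)=-6605/47286, b=Δ3−h3·(2M3+M4)/6=18467/7881
seg 4: a=1, c=M4/2=-3086/2627, d=(M5−M4)/(6·2)=1543/7881, b=Δ4−h4·(2M4+M5)/6=-14717/15762
t_q=17/4 → seg 1, τ=9/4; S=3+4676/7881·τ+-6712/2627·τ²+11572/23643·τ³=-127131/42032

  seg 0: a=-5 b=44948/7881 c=0 d=-3356/7881
  seg 1: a=3 b=4676/7881 c=-6712/2627 d=11572/23643
  seg 2: a=-5 b=-11992/7881 c=4860/2627 d=-251/852
  seg 3: a=-3 b=18467/7881 c=433/5254 d=-6605/47286
  seg 4: a=1 b=-14717/15762 c=-3086/2627 d=1543/7881
S(17/4) = -127131/42032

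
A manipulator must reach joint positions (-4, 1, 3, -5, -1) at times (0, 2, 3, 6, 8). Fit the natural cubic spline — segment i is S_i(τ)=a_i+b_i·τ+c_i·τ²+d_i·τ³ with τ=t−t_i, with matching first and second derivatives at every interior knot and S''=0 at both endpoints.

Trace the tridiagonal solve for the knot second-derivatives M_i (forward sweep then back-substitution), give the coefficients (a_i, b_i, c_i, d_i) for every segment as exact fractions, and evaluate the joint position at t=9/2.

Δ: Δ0=5/2, Δ1=2, Δ2=-8/3, Δ3=2
row 1: diag=6, rhs=-3; c'=1/6, d'=-1/2
row 2: denom=8−1·1/6=47/6; d'=(-28−1·-1/2)/(47/6)=-165/47
row 3: denom=10−3·18/47=416/47; d'=(28−3·-165/47)/(416/47)=1811/416
back: M3=1811/416
back: M2=-165/47−18/47·1811/416=-1077/208
back: M1=-1/2−1/6·-1077/208=151/416
M: M0=0, M1=151/416, M2=-1077/208, M3=1811/416, M4=0
seg 0: a=-4, c=M0/2=0, d=(M1−M0)/(6·2)=151/4992, b=Δ0−h0·(2M0+M1)/6=2969/1248
seg 1: a=1, c=M1/2=151/832, d=(M2−M1)/(6·1)=-2305/2496, b=Δ1−h1·(2M1+M2)/6=1711/624
seg 2: a=3, c=M2/2=-1077/416, d=(M3−M2)/(6·3)=305/576, b=Δ2−h2·(2M2+M3)/6=835/2496
seg 3: a=-5, c=M3/2=1811/832, d=(M4−M3)/(6·2)=-1811/4992, b=Δ3−h3·(2M3+M4)/6=-563/624
t_q=9/2 → seg 2, τ=3/2; S=3+835/2496·τ+-1077/416·τ²+305/576·τ³=-3569/6656

  seg 0: a=-4 b=2969/1248 c=0 d=151/4992
  seg 1: a=1 b=1711/624 c=151/832 d=-2305/2496
  seg 2: a=3 b=835/2496 c=-1077/416 d=305/576
  seg 3: a=-5 b=-563/624 c=1811/832 d=-1811/4992
S(9/2) = -3569/6656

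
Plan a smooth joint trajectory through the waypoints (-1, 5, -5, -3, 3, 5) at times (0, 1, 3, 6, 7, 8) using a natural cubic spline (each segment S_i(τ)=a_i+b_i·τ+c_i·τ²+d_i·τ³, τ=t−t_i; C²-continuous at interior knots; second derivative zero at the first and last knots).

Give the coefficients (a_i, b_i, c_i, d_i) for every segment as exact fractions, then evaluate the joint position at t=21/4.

Δ: Δ0=6, Δ1=-5, Δ2=2/3, Δ3=6, Δ4=2
row 1: diag=6, rhs=-66; c'=1/3, d'=-11
row 2: denom=10−2·1/3=28/3; d'=(34−2·-11)/(28/3)=6
row 3: denom=8−3·9/28=197/28; d'=(32−3·6)/(197/28)=392/197
row 4: denom=4−1·28/197=760/197; d'=(-24−1·392/197)/(760/197)=-128/19
back: M4=-128/19
back: M3=392/197−28/197·-128/19=56/19
back: M2=6−9/28·56/19=96/19
back: M1=-11−1/3·96/19=-241/19
M: M0=0, M1=-241/19, M2=96/19, M3=56/19, M4=-128/19, M5=0
seg 0: a=-1, c=M0/2=0, d=(M1−M0)/(6·1)=-241/114, b=Δ0−h0·(2M0+M1)/6=925/114
seg 1: a=5, c=M1/2=-241/38, d=(M2−M1)/(6·2)=337/228, b=Δ1−h1·(2M1+M2)/6=101/57
seg 2: a=-5, c=M2/2=48/19, d=(M3−M2)/(6·3)=-20/171, b=Δ2−h2·(2M2+M3)/6=-334/57
seg 3: a=-3, c=M3/2=28/19, d=(M4−M3)/(6·1)=-92/57, b=Δ3−h3·(2M3+M4)/6=350/57
seg 4: a=3, c=M4/2=-64/19, d=(M5−M4)/(6·1)=64/57, b=Δ4−h4·(2M4+M5)/6=242/57
t_q=21/4 → seg 2, τ=9/4; S=-5+-334/57·τ+48/19·τ²+-20/171·τ³=-2045/304

  seg 0: a=-1 b=925/114 c=0 d=-241/114
  seg 1: a=5 b=101/57 c=-241/38 d=337/228
  seg 2: a=-5 b=-334/57 c=48/19 d=-20/171
  seg 3: a=-3 b=350/57 c=28/19 d=-92/57
  seg 4: a=3 b=242/57 c=-64/19 d=64/57
S(21/4) = -2045/304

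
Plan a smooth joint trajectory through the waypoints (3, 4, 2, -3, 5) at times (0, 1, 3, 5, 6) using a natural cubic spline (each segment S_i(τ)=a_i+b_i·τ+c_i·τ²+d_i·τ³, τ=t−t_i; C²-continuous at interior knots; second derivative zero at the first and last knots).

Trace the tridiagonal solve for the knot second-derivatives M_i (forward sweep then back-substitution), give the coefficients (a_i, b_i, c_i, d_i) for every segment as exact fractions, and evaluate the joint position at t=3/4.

  seg 0: a=3 b=67/60 c=0 d=-7/60
  seg 1: a=4 b=23/30 c=-7/20 d=-4/15
  seg 2: a=2 b=-23/6 c=-39/20 d=157/120
  seg 3: a=-3 b=61/15 c=59/10 d=-59/30
S(3/4) = 4849/1280

Δ: Δ0=1, Δ1=-1, Δ2=-5/2, Δ3=8
row 1: diag=6, rhs=-12; c'=1/3, d'=-2
row 2: denom=8−2·1/3=22/3; d'=(-9−2·-2)/(22/3)=-15/22
row 3: denom=6−2·3/11=60/11; d'=(63−2·-15/22)/(60/11)=59/5
back: M3=59/5
back: M2=-15/22−3/11·59/5=-39/10
back: M1=-2−1/3·-39/10=-7/10
M: M0=0, M1=-7/10, M2=-39/10, M3=59/5, M4=0
seg 0: a=3, c=M0/2=0, d=(M1−M0)/(6·1)=-7/60, b=Δ0−h0·(2M0+M1)/6=67/60
seg 1: a=4, c=M1/2=-7/20, d=(M2−M1)/(6·2)=-4/15, b=Δ1−h1·(2M1+M2)/6=23/30
seg 2: a=2, c=M2/2=-39/20, d=(M3−M2)/(6·2)=157/120, b=Δ2−h2·(2M2+M3)/6=-23/6
seg 3: a=-3, c=M3/2=59/10, d=(M4−M3)/(6·1)=-59/30, b=Δ3−h3·(2M3+M4)/6=61/15
t_q=3/4 → seg 0, τ=3/4; S=3+67/60·τ+0·τ²+-7/60·τ³=4849/1280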